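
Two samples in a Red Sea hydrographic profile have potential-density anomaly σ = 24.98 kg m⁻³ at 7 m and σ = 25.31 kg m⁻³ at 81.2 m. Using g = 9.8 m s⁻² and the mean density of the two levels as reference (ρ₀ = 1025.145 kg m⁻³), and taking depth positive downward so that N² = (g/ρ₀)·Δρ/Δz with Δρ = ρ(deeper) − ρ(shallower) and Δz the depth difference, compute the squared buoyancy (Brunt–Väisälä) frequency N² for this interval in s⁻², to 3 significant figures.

4.25 × 10⁻⁵ s⁻²

Δρ = 1025.31 − 1024.98 = 0.33 kg m⁻³ over Δz = 81.2 − 7 = 74.2 m.
N² = (9.8/1025.145) × (0.33/74.2) = 4.2516 × 10⁻⁵ s⁻² ≈ 4.25 × 10⁻⁵ s⁻².
Since Δρ > 0 the layer is stably stratified.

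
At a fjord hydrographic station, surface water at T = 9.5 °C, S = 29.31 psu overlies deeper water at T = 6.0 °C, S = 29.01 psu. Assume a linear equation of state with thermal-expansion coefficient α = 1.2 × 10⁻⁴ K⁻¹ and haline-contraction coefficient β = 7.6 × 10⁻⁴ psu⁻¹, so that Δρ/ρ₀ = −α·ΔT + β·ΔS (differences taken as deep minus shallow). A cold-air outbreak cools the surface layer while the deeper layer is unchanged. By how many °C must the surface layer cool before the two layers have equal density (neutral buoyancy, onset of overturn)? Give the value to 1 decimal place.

Neutral buoyancy requires Δρ = 0, i.e. −α(T_deep − T_surf′) + β(S_deep − S_surf) = 0.
T_surf′ = T_deep − (β/α)·ΔS = 6.0 − (7.6 × 10⁻⁴/1.2 × 10⁻⁴)·(-0.30) = 7.900 °C.
Cooling required: 9.5 − (7.900) = 1.600 °C.

1.6 °C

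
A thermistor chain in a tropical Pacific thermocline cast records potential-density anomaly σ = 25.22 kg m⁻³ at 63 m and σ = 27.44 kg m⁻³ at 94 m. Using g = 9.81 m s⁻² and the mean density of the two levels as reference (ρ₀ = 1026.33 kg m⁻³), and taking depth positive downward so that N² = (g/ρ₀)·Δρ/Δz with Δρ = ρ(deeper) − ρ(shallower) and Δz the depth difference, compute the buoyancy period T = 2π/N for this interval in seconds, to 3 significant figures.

240 s

Δρ = 1027.44 − 1025.22 = 2.22 kg m⁻³ over Δz = 94 − 63 = 31 m.
N² = (9.81/1026.33) × (2.22/31) = 6.8450 × 10⁻⁴ s⁻².
N = √(6.8450 × 10⁻⁴) = 0.026163 rad s⁻¹, so T = 2π/N = 240.16 s ≈ 240 s.
A positive N² confirms static stability across the interval.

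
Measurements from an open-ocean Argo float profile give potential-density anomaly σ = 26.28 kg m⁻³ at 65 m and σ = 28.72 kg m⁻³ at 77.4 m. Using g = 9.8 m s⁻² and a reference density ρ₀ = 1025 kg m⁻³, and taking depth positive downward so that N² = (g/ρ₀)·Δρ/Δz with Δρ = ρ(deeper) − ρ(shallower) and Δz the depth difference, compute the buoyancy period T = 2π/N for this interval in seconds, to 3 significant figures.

Δρ = 1028.72 − 1026.28 = 2.44 kg m⁻³ over Δz = 77.4 − 65 = 12.4 m.
N² = (9.8/1025) × (2.44/12.4) = 1.8814 × 10⁻³ s⁻².
N = √(1.8814 × 10⁻³) = 0.043375 rad s⁻¹, so T = 2π/N = 144.86 s ≈ 145 s.
N² > 0, so the interval is statically stable.

145 s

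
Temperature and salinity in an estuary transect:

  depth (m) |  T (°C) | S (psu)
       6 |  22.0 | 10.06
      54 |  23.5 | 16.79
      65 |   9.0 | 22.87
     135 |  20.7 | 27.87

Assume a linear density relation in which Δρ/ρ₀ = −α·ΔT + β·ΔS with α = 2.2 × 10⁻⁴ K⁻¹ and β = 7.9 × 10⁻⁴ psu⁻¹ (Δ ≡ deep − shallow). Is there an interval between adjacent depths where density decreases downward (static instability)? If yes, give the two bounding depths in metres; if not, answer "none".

Evaluate Δρ/ρ₀ = −αΔT + βΔS across each adjacent pair:
  6–54 m: −αΔT+βΔS = −(2.2 × 10⁻⁴)(+1.5)+(7.9 × 10⁻⁴)(+6.73) = 5.0 × 10⁻³ → stable
  54–65 m: −αΔT+βΔS = −(2.2 × 10⁻⁴)(-14.5)+(7.9 × 10⁻⁴)(+6.08) = 8.0 × 10⁻³ → stable
  65–135 m: −αΔT+βΔS = −(2.2 × 10⁻⁴)(+11.7)+(7.9 × 10⁻⁴)(+5.00) = 1.4 × 10⁻³ → stable
Every interval has Δρ > 0: the column is stably stratified throughout.

none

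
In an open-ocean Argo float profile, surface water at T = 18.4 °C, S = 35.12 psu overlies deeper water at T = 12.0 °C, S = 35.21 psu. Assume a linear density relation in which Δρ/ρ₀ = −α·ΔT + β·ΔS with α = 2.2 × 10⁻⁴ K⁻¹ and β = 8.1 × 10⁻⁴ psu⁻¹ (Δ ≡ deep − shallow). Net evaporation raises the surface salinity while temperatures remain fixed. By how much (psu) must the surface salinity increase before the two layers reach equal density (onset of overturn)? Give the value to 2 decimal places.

1.83 psu

Neutral buoyancy requires −α(T_deep − T_surf) + β(S_deep − S_surf′) = 0.
S_surf′ = S_deep − (α/β)·ΔT = 35.21 − (2.2 × 10⁻⁴/8.1 × 10⁻⁴)·(-6.4) = 36.9483 psu.
Increase required: 36.9483 − 35.12 = 1.8283 psu.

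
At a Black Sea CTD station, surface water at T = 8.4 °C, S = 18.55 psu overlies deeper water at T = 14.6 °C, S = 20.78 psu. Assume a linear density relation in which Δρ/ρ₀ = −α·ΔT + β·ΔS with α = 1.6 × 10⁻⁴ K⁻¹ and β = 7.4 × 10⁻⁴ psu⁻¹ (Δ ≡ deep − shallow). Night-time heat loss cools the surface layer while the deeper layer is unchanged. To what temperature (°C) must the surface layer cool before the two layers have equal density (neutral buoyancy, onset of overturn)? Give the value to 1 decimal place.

Neutral buoyancy requires Δρ = 0, i.e. −α(T_deep − T_surf′) + β(S_deep − S_surf) = 0.
T_surf′ = T_deep − (β/α)·ΔS = 14.6 − (7.4 × 10⁻⁴/1.6 × 10⁻⁴)·(+2.23) = 4.286 °C.
Cooling required: 8.4 − (4.286) = 4.114 °C.

4.3 °C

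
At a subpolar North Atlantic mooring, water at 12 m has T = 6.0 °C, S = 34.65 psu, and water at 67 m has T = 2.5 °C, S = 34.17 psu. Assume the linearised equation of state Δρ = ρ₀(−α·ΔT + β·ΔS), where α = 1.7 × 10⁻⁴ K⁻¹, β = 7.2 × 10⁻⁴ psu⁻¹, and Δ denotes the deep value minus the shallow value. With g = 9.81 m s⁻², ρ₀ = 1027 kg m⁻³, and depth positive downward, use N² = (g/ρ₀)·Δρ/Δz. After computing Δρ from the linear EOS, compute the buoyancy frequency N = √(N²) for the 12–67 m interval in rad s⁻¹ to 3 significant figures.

6.67 × 10⁻³ rad s⁻¹

ΔT = -3.5 K, ΔS = -0.48 psu (deep − shallow).
Δρ/ρ₀ = −αΔT + βΔS = 5.95 × 10⁻⁴ − 3.456 × 10⁻⁴ = 2.494 × 10⁻⁴, so Δρ ≈ 0.2561 kg m⁻³.
N² = (g/ρ₀)·Δρ/Δz = g·(Δρ/ρ₀)/Δz = 9.81 × 2.494 × 10⁻⁴ / 55 = 4.4484 × 10⁻⁵ s⁻².
N = √(4.4484 × 10⁻⁵) = 6.6696 × 10⁻³ rad s⁻¹ ≈ 6.67 × 10⁻³ rad s⁻¹.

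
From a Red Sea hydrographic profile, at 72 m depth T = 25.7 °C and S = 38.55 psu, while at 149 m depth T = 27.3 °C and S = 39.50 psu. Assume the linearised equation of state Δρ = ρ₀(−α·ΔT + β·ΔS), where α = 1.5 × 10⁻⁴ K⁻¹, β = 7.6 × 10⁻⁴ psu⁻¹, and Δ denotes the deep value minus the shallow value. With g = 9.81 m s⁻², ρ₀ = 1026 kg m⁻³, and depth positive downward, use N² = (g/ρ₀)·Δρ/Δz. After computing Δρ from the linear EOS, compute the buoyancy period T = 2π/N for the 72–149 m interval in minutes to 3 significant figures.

ΔT = +1.6 K, ΔS = +0.95 psu (deep − shallow).
Δρ/ρ₀ = −αΔT + βΔS = -2.40 × 10⁻⁴ + 7.22 × 10⁻⁴ = 4.82 × 10⁻⁴, so Δρ ≈ 0.4945 kg m⁻³.
N² = (g/ρ₀)·Δρ/Δz = g·(Δρ/ρ₀)/Δz = 9.81 × 4.82 × 10⁻⁴ / 77 = 6.1408 × 10⁻⁵ s⁻².
N = √(6.1408 × 10⁻⁵) = 7.8363 × 10⁻³ rad s⁻¹ → T = 2π/N = 801.81 s = 13.363 min ≈ 13.4 min.

13.4 min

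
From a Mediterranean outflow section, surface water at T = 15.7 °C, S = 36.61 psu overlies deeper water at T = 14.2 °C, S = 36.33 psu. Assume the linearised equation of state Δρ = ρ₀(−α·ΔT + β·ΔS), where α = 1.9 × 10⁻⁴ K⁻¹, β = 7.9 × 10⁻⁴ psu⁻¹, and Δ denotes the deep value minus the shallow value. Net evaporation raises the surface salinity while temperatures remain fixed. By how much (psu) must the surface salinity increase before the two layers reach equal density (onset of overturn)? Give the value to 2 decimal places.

Neutral buoyancy requires −α(T_deep − T_surf) + β(S_deep − S_surf′) = 0.
S_surf′ = S_deep − (α/β)·ΔT = 36.33 − (1.9 × 10⁻⁴/7.9 × 10⁻⁴)·(-1.5) = 36.6908 psu.
Increase required: 36.6908 − 36.61 = 0.0808 psu.

0.08 psu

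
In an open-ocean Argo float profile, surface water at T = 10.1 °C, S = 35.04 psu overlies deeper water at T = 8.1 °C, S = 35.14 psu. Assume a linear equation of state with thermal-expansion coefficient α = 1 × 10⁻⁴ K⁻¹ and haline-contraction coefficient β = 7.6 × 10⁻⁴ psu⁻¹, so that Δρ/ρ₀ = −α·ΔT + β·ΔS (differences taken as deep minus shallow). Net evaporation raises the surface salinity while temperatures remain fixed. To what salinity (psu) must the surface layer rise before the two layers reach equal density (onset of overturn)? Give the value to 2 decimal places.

35.40 psu

Neutral buoyancy requires −α(T_deep − T_surf) + β(S_deep − S_surf′) = 0.
S_surf′ = S_deep − (α/β)·ΔT = 35.14 − (1 × 10⁻⁴/7.6 × 10⁻⁴)·(-2.0) = 35.4032 psu.
Increase required: 35.4032 − 35.04 = 0.3632 psu.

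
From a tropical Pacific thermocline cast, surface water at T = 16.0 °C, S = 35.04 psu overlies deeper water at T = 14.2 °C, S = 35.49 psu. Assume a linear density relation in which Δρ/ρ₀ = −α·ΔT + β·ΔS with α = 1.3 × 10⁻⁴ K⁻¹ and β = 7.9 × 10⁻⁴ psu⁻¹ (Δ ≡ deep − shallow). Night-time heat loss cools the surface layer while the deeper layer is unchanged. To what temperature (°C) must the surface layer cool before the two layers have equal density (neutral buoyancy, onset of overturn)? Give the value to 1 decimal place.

11.5 °C

Neutral buoyancy requires Δρ = 0, i.e. −α(T_deep − T_surf′) + β(S_deep − S_surf) = 0.
T_surf′ = T_deep − (β/α)·ΔS = 14.2 − (7.9 × 10⁻⁴/1.3 × 10⁻⁴)·(+0.45) = 11.465 °C.
Cooling required: 16.0 − (11.465) = 4.535 °C.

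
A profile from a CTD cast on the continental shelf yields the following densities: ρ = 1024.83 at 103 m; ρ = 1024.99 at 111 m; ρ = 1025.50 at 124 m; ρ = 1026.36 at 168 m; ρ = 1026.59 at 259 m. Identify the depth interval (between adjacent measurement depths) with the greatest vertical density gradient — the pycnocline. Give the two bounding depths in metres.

111–124 m

Compute the density gradient over each adjacent pair:
  103–111 m: Δρ/Δz = 0.16/8 = 0.020 kg m⁻⁴
  111–124 m: Δρ/Δz = 0.51/13 = 0.039 kg m⁻⁴
  124–168 m: Δρ/Δz = 0.86/44 = 0.020 kg m⁻⁴
  168–259 m: Δρ/Δz = 0.23/91 = 2.5 × 10⁻³ kg m⁻⁴
The largest gradient is in the 111–124 m interval — the pycnocline.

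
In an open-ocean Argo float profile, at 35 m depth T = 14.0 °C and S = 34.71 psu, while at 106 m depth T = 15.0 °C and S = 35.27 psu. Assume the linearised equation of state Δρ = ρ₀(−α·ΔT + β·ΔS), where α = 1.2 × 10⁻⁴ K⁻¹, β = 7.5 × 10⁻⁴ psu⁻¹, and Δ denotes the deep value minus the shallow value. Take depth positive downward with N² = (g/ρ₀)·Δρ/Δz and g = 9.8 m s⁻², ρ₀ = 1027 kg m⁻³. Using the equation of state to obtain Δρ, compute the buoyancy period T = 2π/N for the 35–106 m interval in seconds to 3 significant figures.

ΔT = +1.0 K, ΔS = +0.56 psu (deep − shallow).
Δρ/ρ₀ = −αΔT + βΔS = -1.20 × 10⁻⁴ + 4.20 × 10⁻⁴ = 3.00 × 10⁻⁴, so Δρ ≈ 0.3081 kg m⁻³.
N² = (g/ρ₀)·Δρ/Δz = g·(Δρ/ρ₀)/Δz = 9.8 × 3.00 × 10⁻⁴ / 71 = 4.1408 × 10⁻⁵ s⁻².
N = √(4.1408 × 10⁻⁵) = 6.4349 × 10⁻³ rad s⁻¹ → T = 2π/N = 976.42 s ≈ 976 s.

976 s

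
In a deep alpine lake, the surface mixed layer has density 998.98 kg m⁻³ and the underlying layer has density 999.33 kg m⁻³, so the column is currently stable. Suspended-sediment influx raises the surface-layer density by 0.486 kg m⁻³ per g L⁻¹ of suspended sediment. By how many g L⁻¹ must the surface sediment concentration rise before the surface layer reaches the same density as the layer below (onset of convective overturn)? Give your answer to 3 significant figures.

0.720 g L⁻¹

Density deficit of the surface layer: 999.33 − 998.98 = 0.35 kg m⁻³.
Required change = 0.35 / 0.486 = 0.720 g L⁻¹.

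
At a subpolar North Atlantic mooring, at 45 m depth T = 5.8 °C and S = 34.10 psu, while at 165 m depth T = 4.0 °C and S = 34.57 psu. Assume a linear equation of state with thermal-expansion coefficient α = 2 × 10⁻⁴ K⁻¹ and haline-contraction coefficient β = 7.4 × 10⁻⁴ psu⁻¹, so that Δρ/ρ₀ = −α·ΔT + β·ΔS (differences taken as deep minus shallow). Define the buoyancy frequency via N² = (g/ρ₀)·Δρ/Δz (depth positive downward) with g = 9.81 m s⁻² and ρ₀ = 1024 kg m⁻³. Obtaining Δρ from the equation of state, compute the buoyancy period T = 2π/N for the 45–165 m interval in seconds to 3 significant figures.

ΔT = -1.8 K, ΔS = +0.47 psu (deep − shallow).
Δρ/ρ₀ = −αΔT + βΔS = 3.60 × 10⁻⁴ + 3.478 × 10⁻⁴ = 7.078 × 10⁻⁴, so Δρ ≈ 0.7248 kg m⁻³.
N² = (g/ρ₀)·Δρ/Δz = g·(Δρ/ρ₀)/Δz = 9.81 × 7.078 × 10⁻⁴ / 120 = 5.7863 × 10⁻⁵ s⁻².
N = √(5.7863 × 10⁻⁵) = 7.6068 × 10⁻³ rad s⁻¹ → T = 2π/N = 826.00 s ≈ 826 s.

826 s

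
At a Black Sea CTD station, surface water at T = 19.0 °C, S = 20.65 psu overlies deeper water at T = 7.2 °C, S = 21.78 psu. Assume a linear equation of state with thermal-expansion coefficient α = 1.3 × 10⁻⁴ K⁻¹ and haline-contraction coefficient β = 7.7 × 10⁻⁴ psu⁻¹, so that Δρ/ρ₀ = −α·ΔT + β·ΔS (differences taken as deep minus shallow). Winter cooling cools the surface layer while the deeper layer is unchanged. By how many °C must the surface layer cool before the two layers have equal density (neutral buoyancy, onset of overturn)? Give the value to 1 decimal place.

18.5 °C

Neutral buoyancy requires Δρ = 0, i.e. −α(T_deep − T_surf′) + β(S_deep − S_surf) = 0.
T_surf′ = T_deep − (β/α)·ΔS = 7.2 − (7.7 × 10⁻⁴/1.3 × 10⁻⁴)·(+1.13) = 0.507 °C.
Cooling required: 19.0 − (0.507) = 18.493 °C.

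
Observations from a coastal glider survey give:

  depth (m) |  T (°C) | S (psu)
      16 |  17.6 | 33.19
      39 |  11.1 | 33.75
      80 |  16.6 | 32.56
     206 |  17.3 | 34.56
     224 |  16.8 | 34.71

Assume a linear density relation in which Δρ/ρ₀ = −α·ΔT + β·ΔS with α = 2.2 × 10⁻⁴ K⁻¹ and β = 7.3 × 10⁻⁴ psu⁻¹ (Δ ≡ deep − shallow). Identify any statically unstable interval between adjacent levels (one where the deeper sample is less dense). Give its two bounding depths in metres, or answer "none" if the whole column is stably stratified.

Evaluate Δρ/ρ₀ = −αΔT + βΔS across each adjacent pair:
  16–39 m: −αΔT+βΔS = −(2.2 × 10⁻⁴)(-6.5)+(7.3 × 10⁻⁴)(+0.56) = 1.8 × 10⁻³ → stable
  39–80 m: −αΔT+βΔS = −(2.2 × 10⁻⁴)(+5.5)+(7.3 × 10⁻⁴)(-1.19) = -2.1 × 10⁻³ → UNSTABLE
  80–206 m: −αΔT+βΔS = −(2.2 × 10⁻⁴)(+0.7)+(7.3 × 10⁻⁴)(+2.00) = 1.3 × 10⁻³ → stable
  206–224 m: −αΔT+βΔS = −(2.2 × 10⁻⁴)(-0.5)+(7.3 × 10⁻⁴)(+0.15) = 2.2 × 10⁻⁴ → stable
The 39–80 m interval has Δρ < 0: lighter water underlies denser water.

39–80 m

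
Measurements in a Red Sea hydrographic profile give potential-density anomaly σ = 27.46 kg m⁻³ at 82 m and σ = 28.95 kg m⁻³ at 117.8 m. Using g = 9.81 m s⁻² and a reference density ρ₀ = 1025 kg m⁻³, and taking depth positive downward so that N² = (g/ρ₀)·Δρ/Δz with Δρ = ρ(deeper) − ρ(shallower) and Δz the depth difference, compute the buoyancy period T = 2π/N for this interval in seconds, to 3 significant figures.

315 s

Δρ = 1028.95 − 1027.46 = 1.49 kg m⁻³ over Δz = 117.8 − 82 = 35.8 m.
N² = (9.81/1025) × (1.49/35.8) = 3.9833 × 10⁻⁴ s⁻².
N = √(3.9833 × 10⁻⁴) = 0.019958 rad s⁻¹, so T = 2π/N = 314.82 s ≈ 315 s.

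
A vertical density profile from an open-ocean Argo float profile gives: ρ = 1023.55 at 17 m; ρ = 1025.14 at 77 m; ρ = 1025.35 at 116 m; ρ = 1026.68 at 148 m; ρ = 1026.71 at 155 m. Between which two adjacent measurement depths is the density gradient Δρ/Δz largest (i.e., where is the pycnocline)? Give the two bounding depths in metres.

116–148 m

Compute the density gradient over each adjacent pair:
  17–77 m: Δρ/Δz = 1.59/60 = 0.027 kg m⁻⁴
  77–116 m: Δρ/Δz = 0.21/39 = 5.4 × 10⁻³ kg m⁻⁴
  116–148 m: Δρ/Δz = 1.33/32 = 0.042 kg m⁻⁴
  148–155 m: Δρ/Δz = 0.03/7 = 4.3 × 10⁻³ kg m⁻⁴
The largest gradient is in the 116–148 m interval — the pycnocline.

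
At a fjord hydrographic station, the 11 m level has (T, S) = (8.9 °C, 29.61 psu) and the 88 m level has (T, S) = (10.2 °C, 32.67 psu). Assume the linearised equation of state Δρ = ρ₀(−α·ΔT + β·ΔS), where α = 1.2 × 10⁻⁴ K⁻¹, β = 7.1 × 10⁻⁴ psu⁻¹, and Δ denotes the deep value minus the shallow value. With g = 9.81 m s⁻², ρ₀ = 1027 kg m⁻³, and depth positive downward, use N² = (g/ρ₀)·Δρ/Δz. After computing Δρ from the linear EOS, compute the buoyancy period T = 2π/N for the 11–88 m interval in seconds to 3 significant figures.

392 s

ΔT = +1.3 K, ΔS = +3.06 psu (deep − shallow).
Δρ/ρ₀ = −αΔT + βΔS = -1.56 × 10⁻⁴ + 2.1726 × 10⁻³ = 2.0166 × 10⁻³, so Δρ ≈ 2.071 kg m⁻³.
N² = (g/ρ₀)·Δρ/Δz = g·(Δρ/ρ₀)/Δz = 9.81 × 2.0166 × 10⁻³ / 77 = 2.5692 × 10⁻⁴ s⁻².
N = √(2.5692 × 10⁻⁴) = 0.016029 rad s⁻¹ → T = 2π/N = 391.99 s ≈ 392 s.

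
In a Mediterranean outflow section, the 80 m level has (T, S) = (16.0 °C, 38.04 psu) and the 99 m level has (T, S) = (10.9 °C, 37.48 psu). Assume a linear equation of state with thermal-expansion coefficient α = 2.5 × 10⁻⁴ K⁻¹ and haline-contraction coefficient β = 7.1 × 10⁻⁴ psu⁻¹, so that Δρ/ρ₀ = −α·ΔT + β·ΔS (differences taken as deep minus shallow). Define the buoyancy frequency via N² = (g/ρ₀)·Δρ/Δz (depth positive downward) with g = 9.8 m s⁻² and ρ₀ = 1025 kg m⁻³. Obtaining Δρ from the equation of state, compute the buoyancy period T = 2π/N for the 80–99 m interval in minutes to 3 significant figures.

4.92 min

ΔT = -5.1 K, ΔS = -0.56 psu (deep − shallow).
Δρ/ρ₀ = −αΔT + βΔS = 1.275 × 10⁻³ − 3.976 × 10⁻⁴ = 8.774 × 10⁻⁴, so Δρ ≈ 0.8993 kg m⁻³.
N² = (g/ρ₀)·Δρ/Δz = g·(Δρ/ρ₀)/Δz = 9.8 × 8.774 × 10⁻⁴ / 19 = 4.5255 × 10⁻⁴ s⁻².
N = √(4.5255 × 10⁻⁴) = 0.021273 rad s⁻¹ → T = 2π/N = 295.36 s = 4.9227 min ≈ 4.92 min.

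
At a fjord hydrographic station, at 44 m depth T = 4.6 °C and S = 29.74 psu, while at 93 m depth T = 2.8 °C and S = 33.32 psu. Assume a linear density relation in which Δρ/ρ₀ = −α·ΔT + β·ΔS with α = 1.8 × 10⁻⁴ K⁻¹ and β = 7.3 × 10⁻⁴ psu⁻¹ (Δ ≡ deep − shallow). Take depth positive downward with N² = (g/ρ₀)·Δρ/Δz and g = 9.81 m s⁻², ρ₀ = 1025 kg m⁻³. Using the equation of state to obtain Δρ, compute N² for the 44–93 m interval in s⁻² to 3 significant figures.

5.88 × 10⁻⁴ s⁻²

ΔT = -1.8 K, ΔS = +3.58 psu (deep − shallow).
Δρ/ρ₀ = −αΔT + βΔS = 3.24 × 10⁻⁴ + 2.6134 × 10⁻³ = 2.9374 × 10⁻³, so Δρ ≈ 3.011 kg m⁻³.
N² = (g/ρ₀)·Δρ/Δz = g·(Δρ/ρ₀)/Δz = 9.81 × 2.9374 × 10⁻³ / 49 = 5.8808 × 10⁻⁴ s⁻² ≈ 5.88 × 10⁻⁴ s⁻².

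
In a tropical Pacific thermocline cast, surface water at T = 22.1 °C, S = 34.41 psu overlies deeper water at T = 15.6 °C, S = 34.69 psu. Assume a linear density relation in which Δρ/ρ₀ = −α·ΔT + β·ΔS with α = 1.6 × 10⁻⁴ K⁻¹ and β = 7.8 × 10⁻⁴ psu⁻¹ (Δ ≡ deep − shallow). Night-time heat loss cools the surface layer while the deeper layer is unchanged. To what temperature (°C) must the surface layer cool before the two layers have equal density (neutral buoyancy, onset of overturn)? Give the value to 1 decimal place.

14.2 °C

Neutral buoyancy requires Δρ = 0, i.e. −α(T_deep − T_surf′) + β(S_deep − S_surf) = 0.
T_surf′ = T_deep − (β/α)·ΔS = 15.6 − (7.8 × 10⁻⁴/1.6 × 10⁻⁴)·(+0.28) = 14.235 °C.
Cooling required: 22.1 − (14.235) = 7.865 °C.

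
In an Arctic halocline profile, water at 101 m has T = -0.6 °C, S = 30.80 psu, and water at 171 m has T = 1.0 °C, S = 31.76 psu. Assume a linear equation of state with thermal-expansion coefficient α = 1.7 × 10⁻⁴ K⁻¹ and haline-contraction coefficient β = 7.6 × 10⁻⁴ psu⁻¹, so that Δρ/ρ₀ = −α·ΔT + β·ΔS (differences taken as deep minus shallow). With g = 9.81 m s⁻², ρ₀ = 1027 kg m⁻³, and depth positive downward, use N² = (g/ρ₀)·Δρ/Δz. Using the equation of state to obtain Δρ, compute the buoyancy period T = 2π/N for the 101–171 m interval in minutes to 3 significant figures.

13.1 min

ΔT = +1.6 K, ΔS = +0.96 psu (deep − shallow).
Δρ/ρ₀ = −αΔT + βΔS = -2.72 × 10⁻⁴ + 7.296 × 10⁻⁴ = 4.576 × 10⁻⁴, so Δρ ≈ 0.4700 kg m⁻³.
N² = (g/ρ₀)·Δρ/Δz = g·(Δρ/ρ₀)/Δz = 9.81 × 4.576 × 10⁻⁴ / 70 = 6.4129 × 10⁻⁵ s⁻².
N = √(6.4129 × 10⁻⁵) = 8.0081 × 10⁻³ rad s⁻¹ → T = 2π/N = 784.60 s = 13.077 min ≈ 13.1 min.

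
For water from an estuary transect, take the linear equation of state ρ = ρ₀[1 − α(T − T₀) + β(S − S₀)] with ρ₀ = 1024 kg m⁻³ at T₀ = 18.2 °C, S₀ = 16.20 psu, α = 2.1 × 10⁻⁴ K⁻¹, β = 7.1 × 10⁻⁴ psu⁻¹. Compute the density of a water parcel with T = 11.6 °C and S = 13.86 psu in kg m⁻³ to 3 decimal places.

T − T₀ = -6.6 K, S − S₀ = -2.34 psu.
Bracket = 1 − α·(-6.6) + β·(-2.34) = 1 + (-2.754 × 10⁻⁴) = 0.9997246.
ρ = 1024 × 0.9997246 = 1023.718 kg m⁻³.

1023.718 kg m⁻³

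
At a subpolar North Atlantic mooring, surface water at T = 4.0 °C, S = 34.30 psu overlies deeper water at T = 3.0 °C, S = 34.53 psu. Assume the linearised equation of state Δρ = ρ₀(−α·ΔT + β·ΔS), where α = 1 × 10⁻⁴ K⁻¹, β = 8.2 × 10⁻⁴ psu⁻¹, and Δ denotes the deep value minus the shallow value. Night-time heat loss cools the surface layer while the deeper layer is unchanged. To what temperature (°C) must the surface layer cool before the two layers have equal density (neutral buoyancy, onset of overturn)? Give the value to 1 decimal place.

Neutral buoyancy requires Δρ = 0, i.e. −α(T_deep − T_surf′) + β(S_deep − S_surf) = 0.
T_surf′ = T_deep − (β/α)·ΔS = 3.0 − (8.2 × 10⁻⁴/1 × 10⁻⁴)·(+0.23) = 1.114 °C.
Cooling required: 4.0 − (1.114) = 2.886 °C.

1.1 °C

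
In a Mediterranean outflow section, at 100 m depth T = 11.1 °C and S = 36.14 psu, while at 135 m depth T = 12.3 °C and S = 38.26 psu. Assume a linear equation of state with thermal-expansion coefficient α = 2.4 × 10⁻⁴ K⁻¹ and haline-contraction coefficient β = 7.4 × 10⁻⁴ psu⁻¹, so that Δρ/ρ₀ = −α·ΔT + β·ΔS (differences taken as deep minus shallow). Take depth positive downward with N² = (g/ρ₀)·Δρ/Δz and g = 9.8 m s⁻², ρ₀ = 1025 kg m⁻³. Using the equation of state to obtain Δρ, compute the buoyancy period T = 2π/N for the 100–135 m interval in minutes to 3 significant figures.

ΔT = +1.2 K, ΔS = +2.12 psu (deep − shallow).
Δρ/ρ₀ = −αΔT + βΔS = -2.88 × 10⁻⁴ + 1.5688 × 10⁻³ = 1.2808 × 10⁻³, so Δρ ≈ 1.313 kg m⁻³.
N² = (g/ρ₀)·Δρ/Δz = g·(Δρ/ρ₀)/Δz = 9.8 × 1.2808 × 10⁻³ / 35 = 3.5862 × 10⁻⁴ s⁻².
N = √(3.5862 × 10⁻⁴) = 0.018937 rad s⁻¹ → T = 2π/N = 331.79 s = 5.5298 min ≈ 5.53 min.

5.53 min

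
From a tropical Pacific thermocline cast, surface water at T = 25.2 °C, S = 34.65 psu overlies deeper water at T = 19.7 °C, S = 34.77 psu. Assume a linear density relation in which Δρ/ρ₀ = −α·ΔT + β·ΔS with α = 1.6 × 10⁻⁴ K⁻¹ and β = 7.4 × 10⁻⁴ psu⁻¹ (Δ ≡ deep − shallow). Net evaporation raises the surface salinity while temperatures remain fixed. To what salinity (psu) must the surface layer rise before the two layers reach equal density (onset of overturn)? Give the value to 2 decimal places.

Neutral buoyancy requires −α(T_deep − T_surf) + β(S_deep − S_surf′) = 0.
S_surf′ = S_deep − (α/β)·ΔT = 34.77 − (1.6 × 10⁻⁴/7.4 × 10⁻⁴)·(-5.5) = 35.9592 psu.
Increase required: 35.9592 − 34.65 = 1.3092 psu.

35.96 psu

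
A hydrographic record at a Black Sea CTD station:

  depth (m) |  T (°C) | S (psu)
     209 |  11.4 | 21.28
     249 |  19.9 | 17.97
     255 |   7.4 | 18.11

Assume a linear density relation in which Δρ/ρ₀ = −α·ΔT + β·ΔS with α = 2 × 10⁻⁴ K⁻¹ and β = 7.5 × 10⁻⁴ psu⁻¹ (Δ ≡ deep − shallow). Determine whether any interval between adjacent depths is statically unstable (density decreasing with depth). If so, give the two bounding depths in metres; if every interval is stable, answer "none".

209–249 m

Evaluate Δρ/ρ₀ = −αΔT + βΔS across each adjacent pair:
  209–249 m: −αΔT+βΔS = −(2 × 10⁻⁴)(+8.5)+(7.5 × 10⁻⁴)(-3.31) = -4.2 × 10⁻³ → UNSTABLE
  249–255 m: −αΔT+βΔS = −(2 × 10⁻⁴)(-12.5)+(7.5 × 10⁻⁴)(+0.14) = 2.6 × 10⁻³ → stable
The 209–249 m interval has Δρ < 0: lighter water underlies denser water.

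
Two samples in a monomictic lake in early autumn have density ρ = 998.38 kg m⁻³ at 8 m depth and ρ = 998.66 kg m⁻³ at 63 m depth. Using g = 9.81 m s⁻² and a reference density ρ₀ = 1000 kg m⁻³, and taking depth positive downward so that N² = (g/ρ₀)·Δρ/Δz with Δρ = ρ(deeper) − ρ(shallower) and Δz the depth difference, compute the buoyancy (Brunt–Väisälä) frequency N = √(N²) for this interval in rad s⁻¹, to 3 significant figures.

7.07 × 10⁻³ rad s⁻¹

Δρ = 998.66 − 998.38 = 0.28 kg m⁻³ over Δz = 63 − 8 = 55 m.
N² = (9.81/1000) × (0.28/55) = 4.9942 × 10⁻⁵ s⁻².
N = √(4.9942 × 10⁻⁵) = 7.0670 × 10⁻³ rad s⁻¹ ≈ 7.07 × 10⁻³ rad s⁻¹.
Since Δρ > 0 the layer is stably stratified.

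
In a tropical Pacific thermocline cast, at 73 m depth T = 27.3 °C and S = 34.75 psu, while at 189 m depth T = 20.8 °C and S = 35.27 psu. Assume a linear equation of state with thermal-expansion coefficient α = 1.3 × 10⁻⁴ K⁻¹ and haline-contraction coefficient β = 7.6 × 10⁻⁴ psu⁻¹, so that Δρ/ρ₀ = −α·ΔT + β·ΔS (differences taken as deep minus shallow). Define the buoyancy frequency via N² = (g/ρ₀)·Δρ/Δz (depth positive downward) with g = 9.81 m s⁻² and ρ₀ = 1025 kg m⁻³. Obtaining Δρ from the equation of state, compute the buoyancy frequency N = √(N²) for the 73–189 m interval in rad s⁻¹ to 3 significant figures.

ΔT = -6.5 K, ΔS = +0.52 psu (deep − shallow).
Δρ/ρ₀ = −αΔT + βΔS = 8.45 × 10⁻⁴ + 3.952 × 10⁻⁴ = 1.2402 × 10⁻³, so Δρ ≈ 1.271 kg m⁻³.
N² = (g/ρ₀)·Δρ/Δz = g·(Δρ/ρ₀)/Δz = 9.81 × 1.2402 × 10⁻³ / 116 = 1.0488 × 10⁻⁴ s⁻².
N = √(1.0488 × 10⁻⁴) = 0.010241 rad s⁻¹ ≈ 0.0102 rad s⁻¹.

0.0102 rad s⁻¹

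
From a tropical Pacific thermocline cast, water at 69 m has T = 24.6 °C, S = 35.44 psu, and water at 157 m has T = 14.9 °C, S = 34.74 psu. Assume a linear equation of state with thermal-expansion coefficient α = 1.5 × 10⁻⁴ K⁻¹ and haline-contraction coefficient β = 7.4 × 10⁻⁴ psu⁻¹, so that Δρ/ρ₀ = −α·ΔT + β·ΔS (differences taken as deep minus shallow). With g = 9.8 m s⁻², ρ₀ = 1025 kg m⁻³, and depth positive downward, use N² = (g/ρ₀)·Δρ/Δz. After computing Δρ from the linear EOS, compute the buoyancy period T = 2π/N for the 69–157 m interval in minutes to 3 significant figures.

ΔT = -9.7 K, ΔS = -0.70 psu (deep − shallow).
Δρ/ρ₀ = −αΔT + βΔS = 1.455 × 10⁻³ − 5.18 × 10⁻⁴ = 9.37 × 10⁻⁴, so Δρ ≈ 0.9604 kg m⁻³.
N² = (g/ρ₀)·Δρ/Δz = g·(Δρ/ρ₀)/Δz = 9.8 × 9.37 × 10⁻⁴ / 88 = 1.0435 × 10⁻⁴ s⁻².
N = √(1.0435 × 10⁻⁴) = 0.010215 rad s⁻¹ → T = 2π/N = 615.09 s = 10.252 min ≈ 10.3 min.

10.3 min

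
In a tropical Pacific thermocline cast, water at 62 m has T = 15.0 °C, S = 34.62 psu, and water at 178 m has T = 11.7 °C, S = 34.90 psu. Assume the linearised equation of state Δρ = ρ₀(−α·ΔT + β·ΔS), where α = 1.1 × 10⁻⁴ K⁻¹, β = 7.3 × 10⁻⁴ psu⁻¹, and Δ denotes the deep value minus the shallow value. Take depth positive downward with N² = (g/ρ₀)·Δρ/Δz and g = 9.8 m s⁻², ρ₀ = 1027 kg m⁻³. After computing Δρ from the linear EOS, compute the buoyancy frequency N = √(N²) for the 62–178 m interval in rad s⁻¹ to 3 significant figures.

6.92 × 10⁻³ rad s⁻¹

ΔT = -3.3 K, ΔS = +0.28 psu (deep − shallow).
Δρ/ρ₀ = −αΔT + βΔS = 3.63 × 10⁻⁴ + 2.044 × 10⁻⁴ = 5.674 × 10⁻⁴, so Δρ ≈ 0.5827 kg m⁻³.
N² = (g/ρ₀)·Δρ/Δz = g·(Δρ/ρ₀)/Δz = 9.8 × 5.674 × 10⁻⁴ / 116 = 4.7936 × 10⁻⁵ s⁻².
N = √(4.7936 × 10⁻⁵) = 6.9236 × 10⁻³ rad s⁻¹ ≈ 6.92 × 10⁻³ rad s⁻¹.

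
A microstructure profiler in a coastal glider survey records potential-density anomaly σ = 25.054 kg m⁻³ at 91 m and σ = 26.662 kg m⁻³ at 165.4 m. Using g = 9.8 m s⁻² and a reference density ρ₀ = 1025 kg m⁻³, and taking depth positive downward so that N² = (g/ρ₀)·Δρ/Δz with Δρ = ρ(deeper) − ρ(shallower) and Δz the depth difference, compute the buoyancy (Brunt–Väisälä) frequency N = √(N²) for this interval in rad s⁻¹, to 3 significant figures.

Δρ = 1026.662 − 1025.054 = 1.608 kg m⁻³ over Δz = 165.4 − 91 = 74.4 m.
N² = (9.8/1025) × (1.608/74.4) = 2.0664 × 10⁻⁴ s⁻².
N = √(2.0664 × 10⁻⁴) = 0.014375 rad s⁻¹ ≈ 0.0144 rad s⁻¹.

0.0144 rad s⁻¹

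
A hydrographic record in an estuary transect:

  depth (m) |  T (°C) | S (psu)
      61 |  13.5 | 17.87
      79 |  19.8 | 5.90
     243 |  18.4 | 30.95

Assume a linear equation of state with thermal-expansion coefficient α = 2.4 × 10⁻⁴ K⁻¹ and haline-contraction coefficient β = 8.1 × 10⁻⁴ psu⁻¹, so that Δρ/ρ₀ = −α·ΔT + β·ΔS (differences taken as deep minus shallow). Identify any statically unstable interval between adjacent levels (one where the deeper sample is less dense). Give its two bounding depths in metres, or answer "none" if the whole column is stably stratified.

61–79 m

Evaluate Δρ/ρ₀ = −αΔT + βΔS across each adjacent pair:
  61–79 m: −αΔT+βΔS = −(2.4 × 10⁻⁴)(+6.3)+(8.1 × 10⁻⁴)(-11.97) = -0.011 → UNSTABLE
  79–243 m: −αΔT+βΔS = −(2.4 × 10⁻⁴)(-1.4)+(8.1 × 10⁻⁴)(+25.05) = 0.021 → stable
The 61–79 m interval has Δρ < 0: lighter water underlies denser water.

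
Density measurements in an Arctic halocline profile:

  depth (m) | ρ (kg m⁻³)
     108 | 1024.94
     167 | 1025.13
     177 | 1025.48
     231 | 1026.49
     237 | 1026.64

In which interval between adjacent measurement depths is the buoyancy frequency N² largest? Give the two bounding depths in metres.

167–177 m

Compute the density gradient over each adjacent pair:
  108–167 m: Δρ/Δz = 0.19/59 = 3.2 × 10⁻³ kg m⁻⁴
  167–177 m: Δρ/Δz = 0.35/10 = 0.035 kg m⁻⁴
  177–231 m: Δρ/Δz = 1.01/54 = 0.019 kg m⁻⁴
  231–237 m: Δρ/Δz = 0.15/6 = 0.025 kg m⁻⁴
The largest gradient is in the 167–177 m interval — the pycnocline.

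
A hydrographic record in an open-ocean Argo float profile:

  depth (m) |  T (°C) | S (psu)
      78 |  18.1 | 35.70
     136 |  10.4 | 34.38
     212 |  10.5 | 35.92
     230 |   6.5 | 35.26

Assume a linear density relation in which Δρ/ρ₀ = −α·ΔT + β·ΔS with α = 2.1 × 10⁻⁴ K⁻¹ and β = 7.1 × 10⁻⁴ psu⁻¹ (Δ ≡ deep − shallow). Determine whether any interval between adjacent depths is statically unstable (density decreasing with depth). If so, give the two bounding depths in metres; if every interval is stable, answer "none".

Evaluate Δρ/ρ₀ = −αΔT + βΔS across each adjacent pair:
  78–136 m: −αΔT+βΔS = −(2.1 × 10⁻⁴)(-7.7)+(7.1 × 10⁻⁴)(-1.32) = 6.8 × 10⁻⁴ → stable
  136–212 m: −αΔT+βΔS = −(2.1 × 10⁻⁴)(+0.1)+(7.1 × 10⁻⁴)(+1.54) = 1.1 × 10⁻³ → stable
  212–230 m: −αΔT+βΔS = −(2.1 × 10⁻⁴)(-4.0)+(7.1 × 10⁻⁴)(-0.66) = 3.7 × 10⁻⁴ → stable
Every interval has Δρ > 0: the column is stably stratified throughout.

none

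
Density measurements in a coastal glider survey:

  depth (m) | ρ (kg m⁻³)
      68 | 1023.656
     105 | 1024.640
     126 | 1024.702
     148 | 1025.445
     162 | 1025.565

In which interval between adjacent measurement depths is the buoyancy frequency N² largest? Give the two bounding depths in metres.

126–148 m

Compute the density gradient over each adjacent pair:
  68–105 m: Δρ/Δz = 0.984/37 = 0.027 kg m⁻⁴
  105–126 m: Δρ/Δz = 0.062/21 = 3.0 × 10⁻³ kg m⁻⁴
  126–148 m: Δρ/Δz = 0.743/22 = 0.034 kg m⁻⁴
  148–162 m: Δρ/Δz = 0.120/14 = 8.6 × 10⁻³ kg m⁻⁴
The largest gradient is in the 126–148 m interval — the pycnocline.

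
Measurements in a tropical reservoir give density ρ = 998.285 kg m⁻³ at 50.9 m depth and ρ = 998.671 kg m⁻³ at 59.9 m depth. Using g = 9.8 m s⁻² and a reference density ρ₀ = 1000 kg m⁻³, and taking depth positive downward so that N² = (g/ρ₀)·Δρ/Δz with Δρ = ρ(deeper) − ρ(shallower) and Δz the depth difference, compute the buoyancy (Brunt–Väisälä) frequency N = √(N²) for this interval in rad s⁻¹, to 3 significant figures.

0.0205 rad s⁻¹

Δρ = 998.671 − 998.285 = 0.386 kg m⁻³ over Δz = 59.9 − 50.9 = 9 m.
N² = (9.8/1000) × (0.386/9) = 4.2031 × 10⁻⁴ s⁻².
N = √(4.2031 × 10⁻⁴) = 0.020501 rad s⁻¹ ≈ 0.0205 rad s⁻¹.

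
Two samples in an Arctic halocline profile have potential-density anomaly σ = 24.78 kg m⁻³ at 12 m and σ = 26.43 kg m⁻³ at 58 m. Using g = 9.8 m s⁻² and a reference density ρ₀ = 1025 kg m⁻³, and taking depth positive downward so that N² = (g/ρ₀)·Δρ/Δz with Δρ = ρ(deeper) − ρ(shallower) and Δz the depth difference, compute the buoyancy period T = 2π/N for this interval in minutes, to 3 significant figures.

5.65 min

Δρ = 1026.43 − 1024.78 = 1.65 kg m⁻³ over Δz = 58 − 12 = 46 m.
N² = (9.8/1025) × (1.65/46) = 3.4295 × 10⁻⁴ s⁻².
N = √(3.4295 × 10⁻⁴) = 0.018519 rad s⁻¹, so T = 2π/N = 339.28 s = 5.6547 min ≈ 5.65 min.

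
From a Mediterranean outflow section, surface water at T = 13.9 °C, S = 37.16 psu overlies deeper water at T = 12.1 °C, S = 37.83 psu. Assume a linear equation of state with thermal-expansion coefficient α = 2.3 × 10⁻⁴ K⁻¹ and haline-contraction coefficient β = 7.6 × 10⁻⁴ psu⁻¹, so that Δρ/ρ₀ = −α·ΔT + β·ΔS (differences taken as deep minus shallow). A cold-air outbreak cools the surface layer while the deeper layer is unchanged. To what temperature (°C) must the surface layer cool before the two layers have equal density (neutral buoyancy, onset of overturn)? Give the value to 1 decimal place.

Neutral buoyancy requires Δρ = 0, i.e. −α(T_deep − T_surf′) + β(S_deep − S_surf) = 0.
T_surf′ = T_deep − (β/α)·ΔS = 12.1 − (7.6 × 10⁻⁴/2.3 × 10⁻⁴)·(+0.67) = 9.886 °C.
Cooling required: 13.9 − (9.886) = 4.014 °C.

9.9 °C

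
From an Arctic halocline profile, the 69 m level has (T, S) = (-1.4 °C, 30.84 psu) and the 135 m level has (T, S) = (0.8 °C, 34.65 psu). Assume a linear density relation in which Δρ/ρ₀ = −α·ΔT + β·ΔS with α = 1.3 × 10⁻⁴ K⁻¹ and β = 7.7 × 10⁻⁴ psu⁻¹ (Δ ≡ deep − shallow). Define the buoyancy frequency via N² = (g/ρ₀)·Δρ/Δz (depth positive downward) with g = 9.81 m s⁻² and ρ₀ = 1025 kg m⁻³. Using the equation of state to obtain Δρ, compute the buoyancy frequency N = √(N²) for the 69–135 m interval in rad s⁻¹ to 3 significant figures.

ΔT = +2.2 K, ΔS = +3.81 psu (deep − shallow).
Δρ/ρ₀ = −αΔT + βΔS = -2.86 × 10⁻⁴ + 2.9337 × 10⁻³ = 2.6477 × 10⁻³, so Δρ ≈ 2.714 kg m⁻³.
N² = (g/ρ₀)·Δρ/Δz = g·(Δρ/ρ₀)/Δz = 9.81 × 2.6477 × 10⁻³ / 66 = 3.9354 × 10⁻⁴ s⁻².
N = √(3.9354 × 10⁻⁴) = 0.019838 rad s⁻¹ ≈ 0.0198 rad s⁻¹.

0.0198 rad s⁻¹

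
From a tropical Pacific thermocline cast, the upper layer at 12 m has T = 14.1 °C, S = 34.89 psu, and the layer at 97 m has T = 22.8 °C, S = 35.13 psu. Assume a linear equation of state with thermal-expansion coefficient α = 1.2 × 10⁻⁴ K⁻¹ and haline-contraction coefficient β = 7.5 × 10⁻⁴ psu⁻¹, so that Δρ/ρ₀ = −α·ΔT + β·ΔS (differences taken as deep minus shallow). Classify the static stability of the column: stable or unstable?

unstable

ΔT = 22.8 − 14.1 = +8.7 K and ΔS = 35.13 − 34.89 = +0.24 psu (deep − shallow).
−αΔT = -1.044 × 10⁻³; βΔS = 1.80 × 10⁻⁴; sum Δρ/ρ₀ = -8.64 × 10⁻⁴.
Δρ/ρ₀ < 0, so Δρ < 0: deeper water is lighter → statically unstable; the column would overturn.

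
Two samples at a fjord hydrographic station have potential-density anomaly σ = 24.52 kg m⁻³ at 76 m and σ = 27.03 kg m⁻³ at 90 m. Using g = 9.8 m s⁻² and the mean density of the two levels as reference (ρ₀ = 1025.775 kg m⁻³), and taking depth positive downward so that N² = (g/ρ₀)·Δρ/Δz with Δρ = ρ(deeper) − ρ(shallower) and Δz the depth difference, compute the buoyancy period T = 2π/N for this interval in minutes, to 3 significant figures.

2.53 min

Δρ = 1027.03 − 1024.52 = 2.51 kg m⁻³ over Δz = 90 − 76 = 14 m.
N² = (9.8/1025.775) × (2.51/14) = 1.7129 × 10⁻³ s⁻².
N = √(1.7129 × 10⁻³) = 0.041387 rad s⁻¹, so T = 2π/N = 151.82 s = 2.5303 min ≈ 2.53 min.
Since Δρ > 0 the layer is stably stratified.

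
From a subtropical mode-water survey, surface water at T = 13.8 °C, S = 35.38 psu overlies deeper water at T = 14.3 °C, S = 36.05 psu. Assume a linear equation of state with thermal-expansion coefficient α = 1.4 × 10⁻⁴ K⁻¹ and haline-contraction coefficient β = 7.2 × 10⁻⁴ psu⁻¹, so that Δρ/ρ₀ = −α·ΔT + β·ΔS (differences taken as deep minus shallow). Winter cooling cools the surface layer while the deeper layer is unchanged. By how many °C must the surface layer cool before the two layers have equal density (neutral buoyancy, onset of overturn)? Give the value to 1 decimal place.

Neutral buoyancy requires Δρ = 0, i.e. −α(T_deep − T_surf′) + β(S_deep − S_surf) = 0.
T_surf′ = T_deep − (β/α)·ΔS = 14.3 − (7.2 × 10⁻⁴/1.4 × 10⁻⁴)·(+0.67) = 10.854 °C.
Cooling required: 13.8 − (10.854) = 2.946 °C.

2.9 °C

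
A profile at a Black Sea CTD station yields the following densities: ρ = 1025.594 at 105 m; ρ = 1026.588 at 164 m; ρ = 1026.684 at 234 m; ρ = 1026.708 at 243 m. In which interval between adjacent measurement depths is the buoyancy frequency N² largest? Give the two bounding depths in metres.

Compute the density gradient over each adjacent pair:
  105–164 m: Δρ/Δz = 0.994/59 = 0.017 kg m⁻⁴
  164–234 m: Δρ/Δz = 0.096/70 = 1.4 × 10⁻³ kg m⁻⁴
  234–243 m: Δρ/Δz = 0.024/9 = 2.7 × 10⁻³ kg m⁻⁴
The largest gradient is in the 105–164 m interval — the pycnocline.

105–164 m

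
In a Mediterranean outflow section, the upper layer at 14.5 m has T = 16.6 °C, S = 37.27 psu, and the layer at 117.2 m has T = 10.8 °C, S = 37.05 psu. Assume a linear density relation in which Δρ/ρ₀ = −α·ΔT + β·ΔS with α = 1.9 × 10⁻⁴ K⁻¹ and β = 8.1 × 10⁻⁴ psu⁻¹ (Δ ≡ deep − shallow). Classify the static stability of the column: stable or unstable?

stable

ΔT = 10.8 − 16.6 = -5.8 K and ΔS = 37.05 − 37.27 = -0.22 psu (deep − shallow).
−αΔT = 1.102 × 10⁻³; βΔS = -1.782 × 10⁻⁴; sum Δρ/ρ₀ = 9.238 × 10⁻⁴.
Δρ/ρ₀ > 0, so Δρ > 0: deeper water is denser → statically stable.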